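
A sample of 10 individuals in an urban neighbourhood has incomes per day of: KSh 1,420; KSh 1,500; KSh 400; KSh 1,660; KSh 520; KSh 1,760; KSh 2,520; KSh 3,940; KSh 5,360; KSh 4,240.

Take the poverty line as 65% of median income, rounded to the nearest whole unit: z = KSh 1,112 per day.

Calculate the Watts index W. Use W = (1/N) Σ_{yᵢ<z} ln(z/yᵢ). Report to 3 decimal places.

Below z: KSh 400, KSh 520 (q = 2 of N = 10).
Log shortfalls: ln(1112/400) = 1.0225; ln(1112/520) = 0.7601.
W = 1.782538 / 10 = 0.178.

0.178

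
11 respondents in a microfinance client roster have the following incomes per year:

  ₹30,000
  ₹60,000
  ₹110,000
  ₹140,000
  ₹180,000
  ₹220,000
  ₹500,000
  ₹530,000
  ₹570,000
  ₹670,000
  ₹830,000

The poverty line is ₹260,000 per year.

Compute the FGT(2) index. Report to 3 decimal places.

Poor units: ₹30,000, ₹60,000, ₹110,000, ₹140,000, ₹180,000, ₹220,000 (q = 6 of N = 11).
Relative gaps: (260000−30000)/260000 = 0.8846; (260000−60000)/260000 = 0.7692; (260000−110000)/260000 = 0.5769; (260000−140000)/260000 = 0.4615; (260000−180000)/260000 = 0.3077; (260000−220000)/260000 = 0.1538.
Squared: 0.7825; 0.5917; 0.3328; 0.2130; 0.0947; 0.0237.
Sum = 2.038462; P₂ = 2.038462 / 11 = 0.185.

0.185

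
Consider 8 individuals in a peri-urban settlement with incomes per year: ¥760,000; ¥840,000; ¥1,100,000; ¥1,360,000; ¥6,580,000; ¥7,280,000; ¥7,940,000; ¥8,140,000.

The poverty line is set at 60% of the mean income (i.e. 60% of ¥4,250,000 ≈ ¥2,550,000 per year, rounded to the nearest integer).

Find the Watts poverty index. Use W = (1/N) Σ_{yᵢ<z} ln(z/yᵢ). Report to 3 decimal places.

0.474

Below the line: ¥760,000, ¥840,000, ¥1,100,000, ¥1,360,000 (q = 4 of N = 8).
Log shortfalls: ln(2550000/760000) = 1.2105; ln(2550000/840000) = 1.1104; ln(2550000/1100000) = 0.8408; ln(2550000/1360000) = 0.6286.
W = 3.790369 / 8 = 0.474.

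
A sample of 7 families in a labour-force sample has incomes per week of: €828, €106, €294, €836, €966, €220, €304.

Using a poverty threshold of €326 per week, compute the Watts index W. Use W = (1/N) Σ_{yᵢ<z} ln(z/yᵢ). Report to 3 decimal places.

Below z: €106, €220, €294, €304 (q = 4 of N = 7).
Log gaps: ln(326/106) = 1.1235; ln(326/220) = 0.3933; ln(326/294) = 0.1033; ln(326/304) = 0.0699.
W = 1.689915 / 7 = 0.241.

0.241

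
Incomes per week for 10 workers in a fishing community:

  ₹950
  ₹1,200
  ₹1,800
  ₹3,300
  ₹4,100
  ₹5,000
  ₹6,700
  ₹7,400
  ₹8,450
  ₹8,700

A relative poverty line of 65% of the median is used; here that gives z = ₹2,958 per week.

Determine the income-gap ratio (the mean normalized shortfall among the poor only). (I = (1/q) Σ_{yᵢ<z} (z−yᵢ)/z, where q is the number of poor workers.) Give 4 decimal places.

0.5549

Below the line: ₹950, ₹1,200, ₹1,800 (q = 3 of N = 10).
Relative gaps: 0.6788, 0.5943, 0.3915; sum = 1.664638.
I averages over the q = 3 poor units only: 1.664638 / 3 = 0.5549.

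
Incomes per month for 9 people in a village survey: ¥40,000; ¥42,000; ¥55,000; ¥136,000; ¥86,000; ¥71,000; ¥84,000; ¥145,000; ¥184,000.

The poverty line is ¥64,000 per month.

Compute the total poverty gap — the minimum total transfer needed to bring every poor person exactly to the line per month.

¥55,000

Below z: ¥40,000, ¥42,000, ¥55,000 (q = 3 of N = 9).
Individual gaps: 64000−40000 = 24000; 64000−42000 = 22000; 64000−55000 = 9000.
Aggregate gap = ¥55,000.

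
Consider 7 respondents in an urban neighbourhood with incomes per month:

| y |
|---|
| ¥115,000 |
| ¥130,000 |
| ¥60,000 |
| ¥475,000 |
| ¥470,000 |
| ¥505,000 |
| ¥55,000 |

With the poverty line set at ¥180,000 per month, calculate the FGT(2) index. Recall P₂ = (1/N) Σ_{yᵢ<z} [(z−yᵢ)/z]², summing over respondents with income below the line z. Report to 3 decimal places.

0.162

Below z: ¥55,000, ¥60,000, ¥115,000, ¥130,000 (q = 4 of N = 7).
Normalized shortfalls: (180000−55000)/180000 = 0.6944; (180000−60000)/180000 = 0.6667; (180000−115000)/180000 = 0.3611; (180000−130000)/180000 = 0.2778.
Squared: 0.4823; 0.4444; 0.1304; 0.0772.
Sum = 1.134259; P₂ = 1.134259 / 7 = 0.162.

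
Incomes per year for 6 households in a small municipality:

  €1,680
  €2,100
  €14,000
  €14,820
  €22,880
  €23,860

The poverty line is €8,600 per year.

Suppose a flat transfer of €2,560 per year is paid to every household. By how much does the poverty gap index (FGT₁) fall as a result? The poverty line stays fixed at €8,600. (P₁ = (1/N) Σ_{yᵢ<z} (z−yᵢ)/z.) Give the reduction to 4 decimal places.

0.0992

Before: below the line — €1,680, €2,100; poverty gap index (FGT₁) = 0.260078.
After the €2,560 transfer: below the line — €4,240, €4,660; poverty gap index (FGT₁) = 0.160853.
Reduction = 0.260078 − 0.160853 = 0.0992.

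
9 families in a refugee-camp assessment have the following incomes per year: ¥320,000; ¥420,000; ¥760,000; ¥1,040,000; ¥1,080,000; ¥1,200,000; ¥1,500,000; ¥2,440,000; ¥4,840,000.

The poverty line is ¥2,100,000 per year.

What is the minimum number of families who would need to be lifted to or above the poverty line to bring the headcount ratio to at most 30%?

5

7 of the 9 families are poor, so H = 7/9 = 0.778.
A headcount ratio of at most 30% allows at most ⌊0.30 × 9⌋ = 2 poor families.
So at least 7 − 2 = 5 must be lifted.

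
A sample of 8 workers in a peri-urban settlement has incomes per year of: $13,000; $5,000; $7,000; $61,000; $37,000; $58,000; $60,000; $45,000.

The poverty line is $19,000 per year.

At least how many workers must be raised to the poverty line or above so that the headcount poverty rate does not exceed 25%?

1

3 of the 8 workers are poor, so H = 3/8 = 0.375.
A headcount ratio of at most 25% allows at most ⌊0.25 × 8⌋ = 2 poor workers.
So at least 3 − 2 = 1 must be lifted.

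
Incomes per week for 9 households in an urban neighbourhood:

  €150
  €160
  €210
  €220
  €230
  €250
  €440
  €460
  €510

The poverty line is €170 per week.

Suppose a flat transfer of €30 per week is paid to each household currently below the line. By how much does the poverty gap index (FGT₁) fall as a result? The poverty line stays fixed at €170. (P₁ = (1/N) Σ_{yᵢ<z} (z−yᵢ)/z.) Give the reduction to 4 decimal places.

0.0196

Before: below the line — €150, €160; poverty gap index (FGT₁) = 0.019608.
After the €30 transfer: below the line — none; poverty gap index (FGT₁) = 0.000000.
Reduction = 0.019608 − 0.000000 = 0.0196.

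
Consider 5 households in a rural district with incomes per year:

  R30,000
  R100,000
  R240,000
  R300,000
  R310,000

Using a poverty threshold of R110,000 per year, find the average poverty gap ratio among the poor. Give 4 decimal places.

0.4091

Incomes under z: R30,000, R100,000 (q = 2 of N = 5).
Shortfall ratios (z−y)/z: 0.7273, 0.0909; sum = 0.818182.
I averages over the q = 2 poor units only: 0.818182 / 2 = 0.4091.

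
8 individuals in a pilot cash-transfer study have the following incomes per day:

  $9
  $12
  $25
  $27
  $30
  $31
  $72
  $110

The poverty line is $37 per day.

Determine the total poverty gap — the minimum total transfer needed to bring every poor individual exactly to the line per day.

Below z: $9, $12, $25, $27, $30, $31 (q = 6 of N = 8).
Individual gaps: 37−9 = 28; 37−12 = 25; 37−25 = 12; 37−27 = 10; 37−30 = 7; 37−31 = 6.
Aggregate gap = $88.

$88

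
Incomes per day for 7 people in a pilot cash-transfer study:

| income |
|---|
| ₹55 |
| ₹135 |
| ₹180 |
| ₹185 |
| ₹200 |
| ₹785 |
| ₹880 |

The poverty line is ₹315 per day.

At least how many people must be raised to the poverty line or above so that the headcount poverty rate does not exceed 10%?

5

Currently q = 5 of N = 7 are below the line (H = 0.714).
A headcount ratio of at most 10% allows at most ⌊0.10 × 7⌋ = 0 poor people.
So at least 5 − 0 = 5 must be lifted.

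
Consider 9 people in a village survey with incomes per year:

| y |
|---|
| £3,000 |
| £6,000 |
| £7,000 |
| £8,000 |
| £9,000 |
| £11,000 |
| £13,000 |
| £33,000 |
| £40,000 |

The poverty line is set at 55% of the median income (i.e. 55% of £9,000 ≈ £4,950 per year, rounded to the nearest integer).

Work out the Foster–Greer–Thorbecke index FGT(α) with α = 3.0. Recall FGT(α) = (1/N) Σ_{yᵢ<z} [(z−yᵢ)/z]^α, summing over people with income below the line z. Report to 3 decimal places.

0.007

Below the line: £3,000 (q = 1 of N = 9).
Shortfall ratios: (4950−3000)/4950 = 0.3939.
Raised to α = 3.0: 0.06113.
Sum = 0.061135; FGT(3.0) = 0.061135 / 9 = 0.007.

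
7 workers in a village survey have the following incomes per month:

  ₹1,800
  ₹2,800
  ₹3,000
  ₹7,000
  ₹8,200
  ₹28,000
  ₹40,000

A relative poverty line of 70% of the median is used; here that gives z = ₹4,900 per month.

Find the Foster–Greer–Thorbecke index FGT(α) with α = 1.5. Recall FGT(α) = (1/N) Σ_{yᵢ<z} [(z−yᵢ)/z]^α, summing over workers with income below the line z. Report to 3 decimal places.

0.146

Incomes under z: ₹1,800, ₹2,800, ₹3,000 (q = 3 of N = 7).
Normalized shortfalls: (4900−1800)/4900 = 0.6327; (4900−2800)/4900 = 0.4286; (4900−3000)/4900 = 0.3878.
Raised to α = 1.5: 0.50321; 0.28057; 0.24146.
Sum = 1.025230; FGT(1.5) = 1.025230 / 7 = 0.146.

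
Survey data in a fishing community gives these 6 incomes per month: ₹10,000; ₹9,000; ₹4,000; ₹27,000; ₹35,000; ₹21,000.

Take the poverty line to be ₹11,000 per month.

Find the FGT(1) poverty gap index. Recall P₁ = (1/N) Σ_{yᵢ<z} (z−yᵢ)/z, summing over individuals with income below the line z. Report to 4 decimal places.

0.1515

Below z: ₹4,000, ₹9,000, ₹10,000 (q = 3 of N = 6).
Relative gaps: (11000−4000)/11000 = 0.6364; (11000−9000)/11000 = 0.1818; (11000−10000)/11000 = 0.0909.
Sum of shortfalls = 0.909091; P₁ averages over all N: 0.909091 / 6 = 0.1515.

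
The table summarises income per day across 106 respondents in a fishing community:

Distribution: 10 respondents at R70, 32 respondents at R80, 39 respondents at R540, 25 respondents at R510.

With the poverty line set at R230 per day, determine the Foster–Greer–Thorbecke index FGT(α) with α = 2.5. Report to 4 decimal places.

Incomes under z: 10×R70, 32×R80 (q = 42 of N = 106).
Relative gaps: (230−70)/230 = 0.6957 (×10); (230−80)/230 = 0.6522 (×32).
Raised to α = 2.5: 0.40363 (×10); 0.34349 (×32).
Sum = 15.027811; FGT(2.5) = 15.027811 / 106 = 0.1418.

0.1418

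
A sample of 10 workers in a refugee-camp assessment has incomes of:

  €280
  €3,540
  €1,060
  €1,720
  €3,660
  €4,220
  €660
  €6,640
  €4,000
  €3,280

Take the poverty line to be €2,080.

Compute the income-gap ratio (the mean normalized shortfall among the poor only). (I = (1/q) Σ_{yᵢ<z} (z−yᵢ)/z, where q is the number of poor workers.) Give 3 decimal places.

0.553

Incomes under z: €280, €660, €1,060, €1,720 (q = 4 of N = 10).
Shortfall ratios (z−y)/z: 0.8654, 0.6827, 0.4904, 0.1731; sum = 2.211538.
The income-gap ratio divides by q (the poor only): 2.211538 / 4 = 0.553.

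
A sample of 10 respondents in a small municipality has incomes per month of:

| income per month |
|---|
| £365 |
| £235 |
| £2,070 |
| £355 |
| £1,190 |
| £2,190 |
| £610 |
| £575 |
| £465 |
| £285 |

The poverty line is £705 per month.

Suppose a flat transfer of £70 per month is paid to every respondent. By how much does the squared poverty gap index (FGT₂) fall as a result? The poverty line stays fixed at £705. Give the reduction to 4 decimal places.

Before: below the line — £235, £285, £355, £365, £465, £575, £610; squared poverty gap index (FGT₂) = 0.144646.
After the £70 transfer: below the line — £305, £355, £425, £435, £535, £645, £680; squared poverty gap index (FGT₂) = 0.093944.
Reduction = 0.144646 − 0.093944 = 0.0507.

0.0507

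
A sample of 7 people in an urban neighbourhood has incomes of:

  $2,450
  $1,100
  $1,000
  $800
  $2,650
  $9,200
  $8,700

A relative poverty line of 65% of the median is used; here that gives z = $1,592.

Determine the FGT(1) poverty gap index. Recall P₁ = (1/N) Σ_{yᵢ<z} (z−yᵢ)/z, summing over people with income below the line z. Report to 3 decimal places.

Incomes under z: $800, $1,000, $1,100 (q = 3 of N = 7).
Gap ratios (z−y)/z: (1592−800)/1592 = 0.4975; (1592−1000)/1592 = 0.3719; (1592−1100)/1592 = 0.3090.
Σ = 1.178392. Dividing by the full population N = 7 gives P₁ = 0.168.

0.168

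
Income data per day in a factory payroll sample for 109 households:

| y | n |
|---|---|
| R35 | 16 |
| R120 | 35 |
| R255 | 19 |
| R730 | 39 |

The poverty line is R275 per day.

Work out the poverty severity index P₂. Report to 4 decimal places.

Incomes under z: 16×R35, 35×R120, 19×R255 (q = 70 of N = 109).
Shortfall ratios: (275−35)/275 = 0.8727 (×16); (275−120)/275 = 0.5636 (×35); (275−255)/275 = 0.0727 (×19).
Squared: 0.7617 (×16); 0.3177 (×35); 0.0053 (×19).
Sum = 23.405950; P₂ = 23.405950 / 109 = 0.2147.

0.2147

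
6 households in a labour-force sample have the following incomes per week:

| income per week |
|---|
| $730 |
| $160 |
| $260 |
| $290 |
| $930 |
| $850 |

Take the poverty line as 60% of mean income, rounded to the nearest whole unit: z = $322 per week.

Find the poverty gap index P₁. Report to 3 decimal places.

Below the line: $160, $260, $290 (q = 3 of N = 6).
Normalized shortfalls: (322−160)/322 = 0.5031; (322−260)/322 = 0.1925; (322−290)/322 = 0.0994.
Sum of shortfalls = 0.795031; P₁ averages over all N: 0.795031 / 6 = 0.133.

0.133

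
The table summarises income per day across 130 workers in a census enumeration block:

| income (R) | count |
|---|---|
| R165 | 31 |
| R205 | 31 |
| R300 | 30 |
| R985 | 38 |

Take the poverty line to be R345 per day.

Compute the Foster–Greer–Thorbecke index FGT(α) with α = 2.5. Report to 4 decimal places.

Poor units: 31×R165, 31×R205, 30×R300 (q = 92 of N = 130).
Shortfall ratios: (345−165)/345 = 0.5217 (×31); (345−205)/345 = 0.4058 (×31); (345−300)/345 = 0.1304 (×30).
Raised to α = 2.5: 0.19662 (×31); 0.10490 (×31); 0.00614 (×30).
Sum = 9.531512; FGT(2.5) = 9.531512 / 130 = 0.0733.

0.0733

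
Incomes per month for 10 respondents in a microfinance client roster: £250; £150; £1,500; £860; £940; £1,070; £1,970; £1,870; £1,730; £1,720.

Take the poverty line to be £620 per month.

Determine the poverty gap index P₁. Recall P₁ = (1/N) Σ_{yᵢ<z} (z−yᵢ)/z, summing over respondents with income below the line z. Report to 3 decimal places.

0.135

Incomes under z: £150, £250 (q = 2 of N = 10).
Normalized shortfalls: (620−150)/620 = 0.7581; (620−250)/620 = 0.5968.
Sum of shortfalls = 1.354839; P₁ averages over all N: 1.354839 / 10 = 0.135.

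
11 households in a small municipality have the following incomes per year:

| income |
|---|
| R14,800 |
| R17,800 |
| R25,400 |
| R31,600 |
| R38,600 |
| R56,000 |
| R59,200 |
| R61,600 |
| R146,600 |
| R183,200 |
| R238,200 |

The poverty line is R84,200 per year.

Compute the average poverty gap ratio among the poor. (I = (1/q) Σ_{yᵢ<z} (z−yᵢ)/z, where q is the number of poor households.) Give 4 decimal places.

0.5472

Poor units: R14,800, R17,800, R25,400, R31,600, R38,600, R56,000, R59,200, R61,600 (q = 8 of N = 11).
Relative gaps: 0.8242, 0.7886, 0.6983, 0.6247, 0.5416, 0.3349, 0.2969, 0.2684; sum = 4.377672.
I averages over the q = 8 poor units only: 4.377672 / 8 = 0.5472.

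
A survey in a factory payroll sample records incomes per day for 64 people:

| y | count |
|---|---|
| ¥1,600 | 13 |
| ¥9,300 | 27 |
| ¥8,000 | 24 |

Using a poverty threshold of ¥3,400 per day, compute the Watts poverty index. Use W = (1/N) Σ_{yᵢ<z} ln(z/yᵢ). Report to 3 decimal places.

Incomes under z: 13×¥1,600 (q = 13 of N = 64).
ln(z/y) terms: ln(3400/1600) = 0.7538 (×13).
W = 9.799033 / 64 = 0.153.

0.153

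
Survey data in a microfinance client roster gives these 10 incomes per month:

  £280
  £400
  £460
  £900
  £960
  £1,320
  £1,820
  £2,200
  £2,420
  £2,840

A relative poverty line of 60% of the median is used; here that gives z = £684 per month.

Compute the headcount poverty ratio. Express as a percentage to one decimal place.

30.0%

3 of the 10 individuals have income below £684.
H = 3/10 = 30.0%.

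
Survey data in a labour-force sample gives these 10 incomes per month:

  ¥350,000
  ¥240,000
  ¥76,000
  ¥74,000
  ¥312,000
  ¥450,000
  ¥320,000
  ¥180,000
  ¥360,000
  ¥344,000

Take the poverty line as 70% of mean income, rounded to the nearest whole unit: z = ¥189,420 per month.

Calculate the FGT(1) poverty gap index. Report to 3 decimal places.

0.126

Below z: ¥74,000, ¥76,000, ¥180,000 (q = 3 of N = 10).
Relative gaps: (189420−74000)/189420 = 0.6093; (189420−76000)/189420 = 0.5988; (189420−180000)/189420 = 0.0497.
Sum of shortfalls = 1.257840; P₁ averages over all N: 1.257840 / 10 = 0.126.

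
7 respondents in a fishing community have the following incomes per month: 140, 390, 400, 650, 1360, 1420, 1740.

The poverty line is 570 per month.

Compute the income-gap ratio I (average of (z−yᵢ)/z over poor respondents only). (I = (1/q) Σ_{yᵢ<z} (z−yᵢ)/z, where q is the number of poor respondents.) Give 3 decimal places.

0.456

Below z: 140, 390, 400 (q = 3 of N = 7).
Relative gaps: 0.7544, 0.3158, 0.2982; sum = 1.368421.
I averages over the q = 3 poor units only: 1.368421 / 3 = 0.456.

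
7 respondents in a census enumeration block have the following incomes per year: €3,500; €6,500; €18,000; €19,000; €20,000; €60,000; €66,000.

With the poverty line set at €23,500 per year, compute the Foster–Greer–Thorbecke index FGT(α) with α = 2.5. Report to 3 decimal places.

Incomes under z: €3,500, €6,500, €18,000, €19,000, €20,000 (q = 5 of N = 7).
Gap ratios (z−y)/z: (23500−3500)/23500 = 0.8511; (23500−6500)/23500 = 0.7234; (23500−18000)/23500 = 0.2340; (23500−19000)/23500 = 0.1915; (23500−20000)/23500 = 0.1489.
Raised to α = 2.5: 0.66820; 0.44509; 0.02650; 0.01605; 0.00856.
Sum = 1.164399; FGT(2.5) = 1.164399 / 7 = 0.166.

0.166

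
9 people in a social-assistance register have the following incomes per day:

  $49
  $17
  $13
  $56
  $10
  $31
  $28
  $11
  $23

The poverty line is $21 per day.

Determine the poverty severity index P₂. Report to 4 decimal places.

0.0758

Poor units: $10, $11, $13, $17 (q = 4 of N = 9).
Gap ratios (z−y)/z: (21−10)/21 = 0.5238; (21−11)/21 = 0.4762; (21−13)/21 = 0.3810; (21−17)/21 = 0.1905.
Squared: 0.2744; 0.2268; 0.1451; 0.0363.
Sum = 0.682540; P₂ = 0.682540 / 9 = 0.0758.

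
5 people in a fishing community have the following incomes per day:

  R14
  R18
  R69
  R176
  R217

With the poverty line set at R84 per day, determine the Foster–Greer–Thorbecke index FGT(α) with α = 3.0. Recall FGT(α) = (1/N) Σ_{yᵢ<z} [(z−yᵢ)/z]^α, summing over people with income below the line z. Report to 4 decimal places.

Below z: R14, R18, R69 (q = 3 of N = 5).
Gap ratios (z−y)/z: (84−14)/84 = 0.8333; (84−18)/84 = 0.7857; (84−69)/84 = 0.1786.
Raised to α = 3.0: 0.57870; 0.48506; 0.00569.
Sum = 1.069456; FGT(3.0) = 1.069456 / 5 = 0.2139.

0.2139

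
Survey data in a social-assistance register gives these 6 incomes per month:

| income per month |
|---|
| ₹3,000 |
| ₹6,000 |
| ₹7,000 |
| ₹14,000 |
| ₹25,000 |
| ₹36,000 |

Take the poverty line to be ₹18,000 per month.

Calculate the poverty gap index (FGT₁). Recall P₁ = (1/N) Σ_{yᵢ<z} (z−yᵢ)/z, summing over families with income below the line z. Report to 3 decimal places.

Incomes under z: ₹3,000, ₹6,000, ₹7,000, ₹14,000 (q = 4 of N = 6).
Shortfall ratios: (18000−3000)/18000 = 0.8333; (18000−6000)/18000 = 0.6667; (18000−7000)/18000 = 0.6111; (18000−14000)/18000 = 0.2222.
Σ = 2.333333. Dividing by the full population N = 6 gives P₁ = 0.389.

0.389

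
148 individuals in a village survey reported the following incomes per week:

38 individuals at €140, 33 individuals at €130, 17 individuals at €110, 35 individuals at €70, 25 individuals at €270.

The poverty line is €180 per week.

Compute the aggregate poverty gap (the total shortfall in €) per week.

€8,210

Incomes under z: 35×€70, 17×€110, 33×€130, 38×€140 (q = 123 of N = 148).
Individual gaps: 35×(180−70) = 3850; 17×(180−110) = 1190; 33×(180−130) = 1650; 38×(180−140) = 1520.
Aggregate gap = €8,210.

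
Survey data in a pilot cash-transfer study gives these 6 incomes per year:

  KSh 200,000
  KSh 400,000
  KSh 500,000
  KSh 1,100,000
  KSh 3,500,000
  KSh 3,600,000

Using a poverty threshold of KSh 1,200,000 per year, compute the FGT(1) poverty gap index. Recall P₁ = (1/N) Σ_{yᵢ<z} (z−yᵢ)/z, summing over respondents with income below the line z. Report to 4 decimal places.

Below z: KSh 200,000, KSh 400,000, KSh 500,000, KSh 1,100,000 (q = 4 of N = 6).
Normalized shortfalls: (1200000−200000)/1200000 = 0.8333; (1200000−400000)/1200000 = 0.6667; (1200000−500000)/1200000 = 0.5833; (1200000−1100000)/1200000 = 0.0833.
Sum of shortfalls = 2.166667; P₁ averages over all N: 2.166667 / 6 = 0.3611.

0.3611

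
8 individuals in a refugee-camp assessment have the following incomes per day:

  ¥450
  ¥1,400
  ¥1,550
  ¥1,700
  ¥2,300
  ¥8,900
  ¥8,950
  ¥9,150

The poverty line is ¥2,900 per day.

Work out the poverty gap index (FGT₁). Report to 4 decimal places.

0.3060

Poor units: ¥450, ¥1,400, ¥1,550, ¥1,700, ¥2,300 (q = 5 of N = 8).
Relative gaps: (2900−450)/2900 = 0.8448; (2900−1400)/2900 = 0.5172; (2900−1550)/2900 = 0.4655; (2900−1700)/2900 = 0.4138; (2900−2300)/2900 = 0.2069.
Sum of shortfalls = 2.448276; P₁ averages over all N: 2.448276 / 8 = 0.3060.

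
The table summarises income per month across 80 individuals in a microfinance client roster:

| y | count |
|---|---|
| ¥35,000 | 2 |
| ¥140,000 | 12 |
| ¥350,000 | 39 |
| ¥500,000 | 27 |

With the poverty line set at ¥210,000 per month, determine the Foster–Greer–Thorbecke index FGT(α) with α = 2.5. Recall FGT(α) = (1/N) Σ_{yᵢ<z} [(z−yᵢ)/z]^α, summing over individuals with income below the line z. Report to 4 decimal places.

0.0255

Incomes under z: 2×¥35,000, 12×¥140,000 (q = 14 of N = 80).
Gap ratios (z−y)/z: (210000−35000)/210000 = 0.8333 (×2); (210000−140000)/210000 = 0.3333 (×12).
Raised to α = 2.5: 0.63394 (×2); 0.06415 (×12).
Sum = 2.037677; FGT(2.5) = 2.037677 / 80 = 0.0255.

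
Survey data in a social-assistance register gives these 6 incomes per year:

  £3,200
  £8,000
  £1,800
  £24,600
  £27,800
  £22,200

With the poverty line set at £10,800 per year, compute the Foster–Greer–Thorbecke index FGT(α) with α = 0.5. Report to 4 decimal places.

Below z: £1,800, £3,200, £8,000 (q = 3 of N = 6).
Gap ratios (z−y)/z: (10800−1800)/10800 = 0.8333; (10800−3200)/10800 = 0.7037; (10800−8000)/10800 = 0.2593.
Raised to α = 0.5: 0.91287; 0.83887; 0.50918.
Sum = 2.260916; FGT(0.5) = 2.260916 / 6 = 0.3768.

0.3768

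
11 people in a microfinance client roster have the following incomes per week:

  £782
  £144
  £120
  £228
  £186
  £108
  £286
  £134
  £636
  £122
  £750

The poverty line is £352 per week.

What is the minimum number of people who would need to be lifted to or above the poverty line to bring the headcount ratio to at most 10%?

Currently q = 8 of N = 11 are below the line (H = 0.727).
A headcount ratio of at most 10% allows at most ⌊0.10 × 11⌋ = 1 poor people.
So at least 8 − 1 = 7 must be lifted.

7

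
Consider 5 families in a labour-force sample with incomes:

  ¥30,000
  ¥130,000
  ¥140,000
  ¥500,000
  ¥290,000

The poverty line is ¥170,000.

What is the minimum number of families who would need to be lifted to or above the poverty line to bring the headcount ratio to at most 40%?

1

Currently q = 3 of N = 5 are below the line (H = 0.600).
A headcount ratio of at most 40% allows at most ⌊0.40 × 5⌋ = 2 poor families.
So at least 3 − 2 = 1 must be lifted.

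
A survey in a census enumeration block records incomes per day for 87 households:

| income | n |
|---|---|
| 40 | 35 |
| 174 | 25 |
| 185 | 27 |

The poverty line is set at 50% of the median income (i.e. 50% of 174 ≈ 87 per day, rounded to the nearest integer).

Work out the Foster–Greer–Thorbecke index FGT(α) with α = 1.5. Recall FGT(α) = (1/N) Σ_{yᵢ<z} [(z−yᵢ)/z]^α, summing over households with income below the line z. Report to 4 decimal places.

0.1597

Incomes under z: 35×40 (q = 35 of N = 87).
Normalized shortfalls: (87−40)/87 = 0.5402 (×35).
Raised to α = 1.5: 0.39707 (×35).
Sum = 13.897477; FGT(1.5) = 13.897477 / 87 = 0.1597.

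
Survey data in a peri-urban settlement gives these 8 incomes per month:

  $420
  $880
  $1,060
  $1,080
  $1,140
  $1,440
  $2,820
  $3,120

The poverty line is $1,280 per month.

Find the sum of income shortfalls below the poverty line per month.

Below z: $420, $880, $1,060, $1,080, $1,140 (q = 5 of N = 8).
Individual gaps: 1280−420 = 860; 1280−880 = 400; 1280−1060 = 220; 1280−1080 = 200; 1280−1140 = 140.
Aggregate gap = $1,820.

$1,820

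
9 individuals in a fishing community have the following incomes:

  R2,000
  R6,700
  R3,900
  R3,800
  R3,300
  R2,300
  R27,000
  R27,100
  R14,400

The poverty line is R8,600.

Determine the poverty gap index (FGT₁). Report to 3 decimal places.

0.382

Below the line: R2,000, R2,300, R3,300, R3,800, R3,900, R6,700 (q = 6 of N = 9).
Normalized shortfalls: (8600−2000)/8600 = 0.7674; (8600−2300)/8600 = 0.7326; (8600−3300)/8600 = 0.6163; (8600−3800)/8600 = 0.5581; (8600−3900)/8600 = 0.5465; (8600−6700)/8600 = 0.2209.
Σ = 3.441860. Dividing by the full population N = 9 gives P₁ = 0.382.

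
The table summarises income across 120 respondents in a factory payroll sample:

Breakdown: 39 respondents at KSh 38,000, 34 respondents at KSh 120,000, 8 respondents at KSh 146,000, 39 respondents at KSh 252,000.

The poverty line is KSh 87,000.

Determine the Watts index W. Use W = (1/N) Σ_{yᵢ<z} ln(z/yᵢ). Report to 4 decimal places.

Below the line: 39×KSh 38,000 (q = 39 of N = 120).
Log shortfalls: ln(87000/38000) = 0.8283 (×39).
W = 32.304556 / 120 = 0.2692.

0.2692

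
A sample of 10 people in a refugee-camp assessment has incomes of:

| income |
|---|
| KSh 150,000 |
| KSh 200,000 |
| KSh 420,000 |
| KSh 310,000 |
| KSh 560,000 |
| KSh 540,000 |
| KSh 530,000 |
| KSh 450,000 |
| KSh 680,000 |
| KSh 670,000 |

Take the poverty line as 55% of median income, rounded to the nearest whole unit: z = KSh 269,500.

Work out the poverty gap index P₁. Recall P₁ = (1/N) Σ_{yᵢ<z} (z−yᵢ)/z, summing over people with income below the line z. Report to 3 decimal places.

Below the line: KSh 150,000, KSh 200,000 (q = 2 of N = 10).
Gap ratios (z−y)/z: (269500−150000)/269500 = 0.4434; (269500−200000)/269500 = 0.2579.
Σ = 0.701299. Dividing by the full population N = 10 gives P₁ = 0.070.

0.070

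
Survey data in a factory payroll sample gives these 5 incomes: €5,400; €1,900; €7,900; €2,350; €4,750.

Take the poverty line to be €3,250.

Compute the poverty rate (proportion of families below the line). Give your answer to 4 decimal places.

2 of the 5 families have income below €3,250.
H = 2/5 = 0.4000.

0.4000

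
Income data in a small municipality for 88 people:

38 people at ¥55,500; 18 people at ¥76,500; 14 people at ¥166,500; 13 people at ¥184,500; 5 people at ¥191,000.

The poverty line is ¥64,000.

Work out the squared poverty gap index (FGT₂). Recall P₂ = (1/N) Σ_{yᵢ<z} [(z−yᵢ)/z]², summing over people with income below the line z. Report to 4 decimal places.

0.0076

Incomes under z: 38×¥55,500 (q = 38 of N = 88).
Shortfall ratios: (64000−55500)/64000 = 0.1328 (×38).
Squared: 0.0176 (×38).
Sum = 0.670288; P₂ = 0.670288 / 88 = 0.0076.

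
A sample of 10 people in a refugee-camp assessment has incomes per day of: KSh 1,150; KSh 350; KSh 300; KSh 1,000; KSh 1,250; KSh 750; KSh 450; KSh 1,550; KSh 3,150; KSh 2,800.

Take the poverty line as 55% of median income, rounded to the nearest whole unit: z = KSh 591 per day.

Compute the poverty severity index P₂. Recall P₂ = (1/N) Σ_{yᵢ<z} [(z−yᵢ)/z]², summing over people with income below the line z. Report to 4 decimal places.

0.0466

Below z: KSh 300, KSh 350, KSh 450 (q = 3 of N = 10).
Relative gaps: (591−300)/591 = 0.4924; (591−350)/591 = 0.4078; (591−450)/591 = 0.2386.
Squared: 0.2424; 0.1663; 0.0569.
Sum = 0.465651; P₂ = 0.465651 / 10 = 0.0466.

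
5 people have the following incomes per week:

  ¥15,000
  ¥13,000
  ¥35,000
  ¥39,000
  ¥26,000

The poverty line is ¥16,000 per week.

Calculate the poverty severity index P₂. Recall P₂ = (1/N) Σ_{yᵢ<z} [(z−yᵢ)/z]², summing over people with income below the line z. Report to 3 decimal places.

0.008

Incomes under z: ¥13,000, ¥15,000 (q = 2 of N = 5).
Normalized shortfalls: (16000−13000)/16000 = 0.1875; (16000−15000)/16000 = 0.0625.
Squared: 0.0352; 0.0039.
Sum = 0.039062; P₂ = 0.039062 / 5 = 0.008.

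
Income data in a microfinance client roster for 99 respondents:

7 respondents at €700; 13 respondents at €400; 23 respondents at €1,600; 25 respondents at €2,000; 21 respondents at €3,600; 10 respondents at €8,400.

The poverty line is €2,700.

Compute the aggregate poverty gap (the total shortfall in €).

Below z: 13×€400, 7×€700, 23×€1,600, 25×€2,000 (q = 68 of N = 99).
Individual gaps: 13×(2700−400) = 29900; 7×(2700−700) = 14000; 23×(2700−1600) = 25300; 25×(2700−2000) = 17500.
Aggregate gap = €86,700.

€86,700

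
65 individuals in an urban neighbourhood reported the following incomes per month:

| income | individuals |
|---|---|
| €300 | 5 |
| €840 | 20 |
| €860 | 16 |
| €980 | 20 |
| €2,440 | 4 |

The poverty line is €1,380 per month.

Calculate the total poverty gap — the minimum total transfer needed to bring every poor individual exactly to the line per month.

€32,520

Below the line: 5×€300, 20×€840, 16×€860, 20×€980 (q = 61 of N = 65).
Individual gaps: 5×(1380−300) = 5400; 20×(1380−840) = 10800; 16×(1380−860) = 8320; 20×(1380−980) = 8000.
Aggregate gap = €32,520.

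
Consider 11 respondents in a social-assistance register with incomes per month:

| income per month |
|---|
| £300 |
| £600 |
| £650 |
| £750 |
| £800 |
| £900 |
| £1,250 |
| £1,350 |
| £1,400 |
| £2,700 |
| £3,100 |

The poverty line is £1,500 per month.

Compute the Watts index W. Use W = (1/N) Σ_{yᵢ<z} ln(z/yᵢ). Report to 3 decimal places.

0.505

Below the line: £300, £600, £650, £750, £800, £900, £1,250, £1,350, £1,400 (q = 9 of N = 11).
Log gaps: ln(1500/300) = 1.6094; ln(1500/600) = 0.9163; ln(1500/650) = 0.8362; ln(1500/750) = 0.6931; ln(1500/800) = 0.6286; ln(1500/900) = 0.5108; ln(1500/1250) = 0.1823; ln(1500/1350) = 0.1054; ln(1500/1400) = 0.0690.
W = 5.551233 / 11 = 0.505.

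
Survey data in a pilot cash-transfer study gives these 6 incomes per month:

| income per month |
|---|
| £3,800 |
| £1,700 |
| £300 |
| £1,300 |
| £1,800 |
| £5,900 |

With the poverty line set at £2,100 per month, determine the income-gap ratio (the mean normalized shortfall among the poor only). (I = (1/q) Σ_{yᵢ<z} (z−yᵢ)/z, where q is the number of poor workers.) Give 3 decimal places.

Poor units: £300, £1,300, £1,700, £1,800 (q = 4 of N = 6).
Relative gaps: 0.8571, 0.3810, 0.1905, 0.1429; sum = 1.571429.
I averages over the q = 4 poor units only: 1.571429 / 4 = 0.393.

0.393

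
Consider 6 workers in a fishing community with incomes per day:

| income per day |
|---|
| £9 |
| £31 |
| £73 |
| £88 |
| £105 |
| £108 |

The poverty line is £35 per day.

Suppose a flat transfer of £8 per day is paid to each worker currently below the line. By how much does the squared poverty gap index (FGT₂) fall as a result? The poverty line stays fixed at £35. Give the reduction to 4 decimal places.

Before: below the line — £9, £31; squared poverty gap index (FGT₂) = 0.094150.
After the £8 transfer: below the line — £17; squared poverty gap index (FGT₂) = 0.044082.
Reduction = 0.094150 − 0.044082 = 0.0501.

0.0501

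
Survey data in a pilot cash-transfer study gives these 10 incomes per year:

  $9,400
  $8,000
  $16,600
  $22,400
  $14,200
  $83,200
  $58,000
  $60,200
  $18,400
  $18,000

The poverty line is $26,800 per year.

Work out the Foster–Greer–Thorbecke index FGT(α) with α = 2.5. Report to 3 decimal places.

0.112

Incomes under z: $8,000, $9,400, $14,200, $16,600, $18,000, $18,400, $22,400 (q = 7 of N = 10).
Gap ratios (z−y)/z: (26800−8000)/26800 = 0.7015; (26800−9400)/26800 = 0.6493; (26800−14200)/26800 = 0.4701; (26800−16600)/26800 = 0.3806; (26800−18000)/26800 = 0.3284; (26800−18400)/26800 = 0.3134; (26800−22400)/26800 = 0.1642.
Raised to α = 2.5: 0.41215; 0.33965; 0.15156; 0.08936; 0.06178; 0.05500; 0.01092.
Sum = 1.120436; FGT(2.5) = 1.120436 / 10 = 0.112.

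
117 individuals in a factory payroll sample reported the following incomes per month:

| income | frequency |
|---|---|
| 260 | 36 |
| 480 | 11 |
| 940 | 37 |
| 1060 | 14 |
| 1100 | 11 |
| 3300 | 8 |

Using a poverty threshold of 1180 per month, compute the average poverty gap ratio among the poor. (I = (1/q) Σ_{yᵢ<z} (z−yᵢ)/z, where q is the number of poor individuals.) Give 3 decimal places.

0.406

Below z: 36×260, 11×480, 37×940, 14×1060, 11×1100 (q = 109 of N = 117).
Shortfall ratios (z−y)/z: 0.7797 (×36), 0.5932 (×11), 0.2034 (×37), 0.1017 (×14), 0.0678 (×11); sum = 44.288136.
The income-gap ratio divides by q (the poor only): 44.288136 / 109 = 0.406.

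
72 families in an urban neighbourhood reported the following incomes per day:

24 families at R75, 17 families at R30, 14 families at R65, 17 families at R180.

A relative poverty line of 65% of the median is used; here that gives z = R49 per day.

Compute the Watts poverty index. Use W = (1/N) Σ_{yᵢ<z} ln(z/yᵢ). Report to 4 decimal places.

Poor units: 17×R30 (q = 17 of N = 72).
ln(z/y) terms: ln(49/30) = 0.4906 (×17).
W = 8.340590 / 72 = 0.1158.

0.1158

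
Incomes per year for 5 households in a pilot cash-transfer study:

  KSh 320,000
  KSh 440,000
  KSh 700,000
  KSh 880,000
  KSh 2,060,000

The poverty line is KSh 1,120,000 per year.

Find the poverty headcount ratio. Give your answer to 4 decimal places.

4 of the 5 households have income below KSh 1,120,000.
H = 4/5 = 0.8000.

0.8000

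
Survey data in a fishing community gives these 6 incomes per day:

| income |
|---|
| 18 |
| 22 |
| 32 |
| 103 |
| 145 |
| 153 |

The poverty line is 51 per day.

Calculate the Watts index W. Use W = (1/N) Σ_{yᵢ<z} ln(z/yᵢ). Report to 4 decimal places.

0.3914

Poor units: 18, 22, 32 (q = 3 of N = 6).
ln(z/y) terms: ln(51/18) = 1.0415; ln(51/22) = 0.8408; ln(51/32) = 0.4661.
W = 2.348327 / 6 = 0.3914.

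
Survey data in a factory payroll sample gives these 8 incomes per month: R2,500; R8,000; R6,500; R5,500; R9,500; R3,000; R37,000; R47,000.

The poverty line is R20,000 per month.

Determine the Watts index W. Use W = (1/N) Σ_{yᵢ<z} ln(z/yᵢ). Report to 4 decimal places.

1.0065

Poor units: R2,500, R3,000, R5,500, R6,500, R8,000, R9,500 (q = 6 of N = 8).
Log gaps: ln(20000/2500) = 2.0794; ln(20000/3000) = 1.8971; ln(20000/5500) = 1.2910; ln(20000/6500) = 1.1239; ln(20000/8000) = 0.9163; ln(20000/9500) = 0.7444.
W = 8.052207 / 8 = 1.0065.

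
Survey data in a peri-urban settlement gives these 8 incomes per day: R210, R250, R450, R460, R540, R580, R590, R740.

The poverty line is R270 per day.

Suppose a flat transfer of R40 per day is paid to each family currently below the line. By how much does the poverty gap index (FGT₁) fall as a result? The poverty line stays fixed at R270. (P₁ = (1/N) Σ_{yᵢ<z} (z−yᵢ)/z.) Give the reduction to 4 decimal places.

0.0278

Before: below the line — R210, R250; poverty gap index (FGT₁) = 0.037037.
After the R40 transfer: below the line — R250; poverty gap index (FGT₁) = 0.009259.
Reduction = 0.037037 − 0.009259 = 0.0278.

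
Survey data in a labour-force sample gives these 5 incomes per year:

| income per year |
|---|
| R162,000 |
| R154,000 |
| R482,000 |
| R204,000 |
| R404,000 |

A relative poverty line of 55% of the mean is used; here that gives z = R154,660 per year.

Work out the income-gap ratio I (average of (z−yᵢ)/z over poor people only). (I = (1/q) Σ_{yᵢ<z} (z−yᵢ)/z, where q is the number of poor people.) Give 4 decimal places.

Incomes under z: R154,000 (q = 1 of N = 5).
Relative gaps: 0.0043; sum = 0.004267.
I averages over the q = 1 poor units only: 0.004267 / 1 = 0.0043.

0.0043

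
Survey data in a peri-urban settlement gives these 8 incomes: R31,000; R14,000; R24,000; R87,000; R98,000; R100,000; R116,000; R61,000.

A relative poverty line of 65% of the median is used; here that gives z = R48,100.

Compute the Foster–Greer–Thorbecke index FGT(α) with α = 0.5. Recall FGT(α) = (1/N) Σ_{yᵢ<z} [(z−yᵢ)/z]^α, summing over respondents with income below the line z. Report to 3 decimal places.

Poor units: R14,000, R24,000, R31,000 (q = 3 of N = 8).
Relative gaps: (48100−14000)/48100 = 0.7089; (48100−24000)/48100 = 0.5010; (48100−31000)/48100 = 0.3555.
Raised to α = 0.5: 0.84199; 0.70784; 0.59625.
Sum = 2.146073; FGT(0.5) = 2.146073 / 8 = 0.268.

0.268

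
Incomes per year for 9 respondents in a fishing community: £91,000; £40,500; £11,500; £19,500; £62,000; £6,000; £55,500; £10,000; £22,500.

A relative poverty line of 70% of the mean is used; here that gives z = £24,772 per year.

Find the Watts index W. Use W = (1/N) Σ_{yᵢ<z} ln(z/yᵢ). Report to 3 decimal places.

0.381

Below z: £6,000, £10,000, £11,500, £19,500, £22,500 (q = 5 of N = 9).
Log shortfalls: ln(24772/6000) = 1.4180; ln(24772/10000) = 0.9071; ln(24772/11500) = 0.7674; ln(24772/19500) = 0.2393; ln(24772/22500) = 0.0962.
W = 3.427949 / 9 = 0.381.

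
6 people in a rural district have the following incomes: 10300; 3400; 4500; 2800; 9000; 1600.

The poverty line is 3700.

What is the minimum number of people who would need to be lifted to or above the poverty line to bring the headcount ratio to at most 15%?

3 of the 6 people are poor, so H = 3/6 = 0.500.
A headcount ratio of at most 15% allows at most ⌊0.15 × 6⌋ = 0 poor people.
So at least 3 − 0 = 3 must be lifted.

3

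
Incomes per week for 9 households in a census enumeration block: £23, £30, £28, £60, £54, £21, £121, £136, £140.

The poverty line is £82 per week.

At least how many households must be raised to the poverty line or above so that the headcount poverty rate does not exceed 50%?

Currently q = 6 of N = 9 are below the line (H = 0.667).
A headcount ratio of at most 50% allows at most ⌊0.50 × 9⌋ = 4 poor households.
So at least 6 − 4 = 2 must be lifted.

2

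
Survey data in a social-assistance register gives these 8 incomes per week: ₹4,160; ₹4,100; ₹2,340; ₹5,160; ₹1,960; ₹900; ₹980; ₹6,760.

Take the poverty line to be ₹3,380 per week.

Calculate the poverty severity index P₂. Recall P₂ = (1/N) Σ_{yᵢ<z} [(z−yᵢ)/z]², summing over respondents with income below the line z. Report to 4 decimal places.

0.1642

Below z: ₹900, ₹980, ₹1,960, ₹2,340 (q = 4 of N = 8).
Shortfall ratios: (3380−900)/3380 = 0.7337; (3380−980)/3380 = 0.7101; (3380−1960)/3380 = 0.4201; (3380−2340)/3380 = 0.3077.
Squared: 0.5384; 0.5042; 0.1765; 0.0947.
Sum = 1.313715; P₂ = 1.313715 / 8 = 0.1642.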